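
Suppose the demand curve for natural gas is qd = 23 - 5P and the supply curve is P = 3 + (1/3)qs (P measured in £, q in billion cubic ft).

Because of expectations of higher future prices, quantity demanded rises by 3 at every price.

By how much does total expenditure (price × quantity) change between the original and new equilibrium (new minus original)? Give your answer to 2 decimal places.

+6.05

Original equilibrium: 23 - 5P = 3P - 9 gives 32 = 8P, so P = 4 and q = 3.
The shock moves the curves to qd = 26 - 5P and qs = 3P - 9.
New equilibrium: 26 - 5P = 3P - 9 ⇒ 35 = 8P ⇒ P = 4.375, q = 4.125.
Expenditure moves from 4×3 = 12 to 4.375×4.125 = 18.046875; change = +6.05.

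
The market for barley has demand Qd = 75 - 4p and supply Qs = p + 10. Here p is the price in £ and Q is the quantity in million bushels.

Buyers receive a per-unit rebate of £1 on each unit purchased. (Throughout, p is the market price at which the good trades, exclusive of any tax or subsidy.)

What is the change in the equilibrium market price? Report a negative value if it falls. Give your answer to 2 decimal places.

Original equilibrium: 75 - 4p = p + 10 gives 65 = 5p, so p = 13 and Q = 23.
Since buyers' out-of-pocket price is the market price minus the rebate, the effective demand curve becomes Qd = 79 - 4p.
New equilibrium: 79 - 4p = p + 10 ⇒ 69 = 5p ⇒ p = 13.8, Q = 23.8.
Δp = 13.8 − 13 = +0.80.

+0.80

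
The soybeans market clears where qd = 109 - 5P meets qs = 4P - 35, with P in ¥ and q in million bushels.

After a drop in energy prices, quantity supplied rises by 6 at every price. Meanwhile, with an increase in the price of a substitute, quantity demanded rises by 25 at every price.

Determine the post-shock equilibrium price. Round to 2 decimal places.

18.11

Initially, 109 - 5P = 4P - 35, so 144 = 9P and P = 16, q = 29.
With the change applied: demand qd = 134 - 5P, supply qs = 4P - 29.
Equate the new curves: 134 - 5P = 4P - 29, giving 163 = 9P, P = 163/9 ≈ 18.1111, q = 391/9 ≈ 43.4444.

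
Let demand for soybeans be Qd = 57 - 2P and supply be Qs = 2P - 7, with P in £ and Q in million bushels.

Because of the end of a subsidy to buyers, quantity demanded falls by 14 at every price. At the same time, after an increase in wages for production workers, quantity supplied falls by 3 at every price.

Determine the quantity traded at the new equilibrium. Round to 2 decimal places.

Original equilibrium: 57 - 2P = 2P - 7 gives 64 = 4P, so P = 16 and Q = 25.
The new curves are Qd = 43 - 2P (demand) and Qs = 2P - 10 (supply).
New equilibrium: 43 - 2P = 2P - 10 ⇒ 53 = 4P ⇒ P = 13.25, Q = 16.5.

16.50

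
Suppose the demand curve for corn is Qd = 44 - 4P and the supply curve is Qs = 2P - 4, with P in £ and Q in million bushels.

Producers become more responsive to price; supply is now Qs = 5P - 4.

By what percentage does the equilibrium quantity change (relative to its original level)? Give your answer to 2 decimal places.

Initially, 44 - 4P = 2P - 4, so 48 = 6P and P = 8, Q = 12.
The new curves are Qd = 44 - 4P (demand) and Qs = 5P - 4 (supply).
Equate the new curves: 44 - 4P = 5P - 4, giving 48 = 9P, P = 16/3 ≈ 5.3333, Q = 68/3 ≈ 22.6667.
%ΔQ = (22.6667 − 12) / 12 × 100 = +88.89%.

+88.89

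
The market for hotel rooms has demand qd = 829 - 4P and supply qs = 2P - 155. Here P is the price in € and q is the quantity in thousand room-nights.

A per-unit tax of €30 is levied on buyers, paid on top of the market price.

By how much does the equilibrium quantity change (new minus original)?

-40

Solve the original market: 829 - 4P = 2P - 155, hence P = 164 and q = 173.
Since buyers pay the price plus the tax, the effective demand curve becomes qd = 709 - 4P.
Equate the new curves: 709 - 4P = 2P - 155, giving 864 = 6P, P = 144, q = 133.
Δq = 133 − 173 = -40.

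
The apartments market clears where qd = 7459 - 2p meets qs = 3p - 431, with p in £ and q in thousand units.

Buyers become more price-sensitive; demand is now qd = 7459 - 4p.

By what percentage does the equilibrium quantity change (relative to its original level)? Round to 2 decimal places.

Initially, 7459 - 2p = 3p - 431, so 7890 = 5p and p = 1578, q = 4303.
The shock moves the curves to qd = 7459 - 4p and qs = 3p - 431.
Equate the new curves: 7459 - 4p = 3p - 431, giving 7890 = 7p, p = 7890/7 ≈ 1127.1429, q = 20653/7 ≈ 2950.4286.
%Δq = (2950.4286 − 4303) / 4303 × 100 = -31.43%.

-31.43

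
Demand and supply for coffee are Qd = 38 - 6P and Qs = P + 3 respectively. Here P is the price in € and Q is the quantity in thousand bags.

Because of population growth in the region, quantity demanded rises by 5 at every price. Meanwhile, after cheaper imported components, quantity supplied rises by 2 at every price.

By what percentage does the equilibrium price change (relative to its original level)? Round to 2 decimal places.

Solve the original market: 38 - 6P = P + 3, hence P = 5 and Q = 8.
After the shift, demand is Qd = 43 - 6P and supply is Qs = P + 5.
Setting them equal: 43 - 6P = P + 5 → 38 = 7P, so P = 38/7 ≈ 5.4286 and Q = 73/7 ≈ 10.4286.
%ΔP = (5.4286 − 5) / 5 × 100 = +8.57%.

+8.57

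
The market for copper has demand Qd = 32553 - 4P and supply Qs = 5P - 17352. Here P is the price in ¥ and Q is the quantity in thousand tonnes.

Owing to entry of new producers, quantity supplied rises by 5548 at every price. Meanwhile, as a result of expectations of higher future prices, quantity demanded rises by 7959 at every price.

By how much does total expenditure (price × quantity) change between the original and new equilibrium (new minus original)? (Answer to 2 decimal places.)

Before the shock: 32553 - 4P = 5P - 17352 ⇒ 49905 = 9P ⇒ P = 5545, Q = 10373.
The shock moves the curves to Qd = 40512 - 4P and Qs = 5P - 11804.
Setting them equal: 40512 - 4P = 5P - 11804 → 52316 = 9P, so P = 52316/9 ≈ 5812.8889 and Q = 155344/9 ≈ 17260.4444.
Expenditure moves from 5545×10373 = 57518285 to 5812.8889×17260.4444 = 100333045.7284; change = +42814760.73.

+42814760.73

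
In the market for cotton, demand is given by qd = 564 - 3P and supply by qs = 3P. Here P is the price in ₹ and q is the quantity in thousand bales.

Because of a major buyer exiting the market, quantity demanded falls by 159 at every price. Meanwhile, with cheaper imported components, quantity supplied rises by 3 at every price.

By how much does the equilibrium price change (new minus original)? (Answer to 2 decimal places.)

Before the shock: 564 - 3P = 3P ⇒ 564 = 6P ⇒ P = 94, q = 282.
With the change applied: demand qd = 405 - 3P, supply qs = 3P + 3.
New equilibrium: 405 - 3P = 3P + 3 ⇒ 402 = 6P ⇒ P = 67, q = 204.
ΔP = 67 − 94 = -27.00.

-27.00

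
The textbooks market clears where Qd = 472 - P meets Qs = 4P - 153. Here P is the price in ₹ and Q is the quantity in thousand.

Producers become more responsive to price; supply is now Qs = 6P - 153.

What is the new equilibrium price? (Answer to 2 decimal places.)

89.29

Solve the original market: 472 - P = 4P - 153, hence P = 125 and Q = 347.
After the shift, demand is Qd = 472 - P and supply is Qs = 6P - 153.
Clearing the new market: 472 - P = 6P - 153, so P = 625/7 ≈ 89.2857 and Q = 2679/7 ≈ 382.7143.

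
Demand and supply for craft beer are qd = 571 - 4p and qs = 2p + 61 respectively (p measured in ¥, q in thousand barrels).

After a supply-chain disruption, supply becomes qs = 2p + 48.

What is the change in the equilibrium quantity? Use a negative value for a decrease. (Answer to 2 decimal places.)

Solve the original market: 571 - 4p = 2p + 61, hence p = 85 and q = 231.
The new curves are qd = 571 - 4p (demand) and qs = 2p + 48 (supply).
Setting them equal: 571 - 4p = 2p + 48 → 523 = 6p, so p = 523/6 ≈ 87.1667 and q = 667/3 ≈ 222.3333.
Δq = 222.3333 − 231 = -8.67.

-8.67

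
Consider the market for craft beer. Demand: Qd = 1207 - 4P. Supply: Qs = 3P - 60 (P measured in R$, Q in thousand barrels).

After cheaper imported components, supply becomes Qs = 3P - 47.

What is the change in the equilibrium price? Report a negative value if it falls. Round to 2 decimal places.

Original equilibrium: 1207 - 4P = 3P - 60 gives 1267 = 7P, so P = 181 and Q = 483.
With the change applied: demand Qd = 1207 - 4P, supply Qs = 3P - 47.
Equate the new curves: 1207 - 4P = 3P - 47, giving 1254 = 7P, P = 1254/7 ≈ 179.1429, Q = 3433/7 ≈ 490.4286.
ΔP = 179.1429 − 181 = -1.86.

-1.86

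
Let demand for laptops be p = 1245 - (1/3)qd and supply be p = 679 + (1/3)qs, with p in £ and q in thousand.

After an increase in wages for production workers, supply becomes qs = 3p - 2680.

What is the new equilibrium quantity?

Solve the original market: 3735 - 3p = 3p - 2037, hence p = 962 and q = 849.
With the change applied: demand qd = 3735 - 3p, supply qs = 3p - 2680.
Equate the new curves: 3735 - 3p = 3p - 2680, giving 6415 = 6p, p = 6415/6 ≈ 1069.1667, q = 527.5.

527.5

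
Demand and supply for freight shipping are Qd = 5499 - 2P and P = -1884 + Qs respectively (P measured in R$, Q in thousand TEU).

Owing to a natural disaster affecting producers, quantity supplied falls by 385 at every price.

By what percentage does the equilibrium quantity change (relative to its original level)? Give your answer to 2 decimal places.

-8.31

Original equilibrium: 5499 - 2P = P + 1884 gives 3615 = 3P, so P = 1205 and Q = 3089.
With the change applied: demand Qd = 5499 - 2P, supply Qs = P + 1499.
New equilibrium: 5499 - 2P = P + 1499 ⇒ 4000 = 3P ⇒ P = 4000/3 ≈ 1333.3333, Q = 8497/3 ≈ 2832.3333.
%ΔQ = (2832.3333 − 3089) / 3089 × 100 = -8.31%.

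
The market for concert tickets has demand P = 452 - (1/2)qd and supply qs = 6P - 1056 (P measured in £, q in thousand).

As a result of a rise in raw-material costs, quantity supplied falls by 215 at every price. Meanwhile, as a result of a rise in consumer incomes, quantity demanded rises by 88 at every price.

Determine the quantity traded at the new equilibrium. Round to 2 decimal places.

Solve the original market: 904 - 2P = 6P - 1056, hence P = 245 and q = 414.
The new curves are qd = 992 - 2P (demand) and qs = 6P - 1271 (supply).
New equilibrium: 992 - 2P = 6P - 1271 ⇒ 2263 = 8P ⇒ P = 282.875, q = 426.25.

426.25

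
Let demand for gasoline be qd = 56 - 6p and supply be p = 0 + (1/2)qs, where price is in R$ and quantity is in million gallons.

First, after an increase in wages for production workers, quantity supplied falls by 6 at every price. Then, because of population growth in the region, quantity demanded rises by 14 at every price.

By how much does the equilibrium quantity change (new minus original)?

-1

Solve the original market: 56 - 6p = 2p, hence p = 7 and q = 14.
The new curves are qd = 70 - 6p (demand) and qs = 2p - 6 (supply).
Clearing the new market: 70 - 6p = 2p - 6, so p = 9.5 and q = 13.
Δq = 13 − 14 = -1.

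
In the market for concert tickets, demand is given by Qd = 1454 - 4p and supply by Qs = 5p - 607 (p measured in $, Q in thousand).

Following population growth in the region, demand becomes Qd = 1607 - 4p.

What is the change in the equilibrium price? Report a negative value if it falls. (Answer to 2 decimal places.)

Original equilibrium: 1454 - 4p = 5p - 607 gives 2061 = 9p, so p = 229 and Q = 538.
After the shift, demand is Qd = 1607 - 4p and supply is Qs = 5p - 607.
Clearing the new market: 1607 - 4p = 5p - 607, so p = 246 and Q = 623.
Δp = 246 − 229 = +17.00.

+17.00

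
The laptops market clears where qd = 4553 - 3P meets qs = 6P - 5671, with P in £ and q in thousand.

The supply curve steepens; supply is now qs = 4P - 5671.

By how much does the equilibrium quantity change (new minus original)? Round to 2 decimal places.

-973.71

Initially, 4553 - 3P = 6P - 5671, so 10224 = 9P and P = 1136, q = 1145.
After the shift, demand is qd = 4553 - 3P and supply is qs = 4P - 5671.
Clearing the new market: 4553 - 3P = 4P - 5671, so P = 10224/7 ≈ 1460.5714 and q = 1199/7 ≈ 171.2857.
Δq = 171.2857 − 1145 = -973.71.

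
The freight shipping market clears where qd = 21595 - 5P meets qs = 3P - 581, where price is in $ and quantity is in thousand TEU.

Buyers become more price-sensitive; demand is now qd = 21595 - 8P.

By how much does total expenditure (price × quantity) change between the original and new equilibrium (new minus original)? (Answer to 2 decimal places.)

Initially, 21595 - 5P = 3P - 581, so 22176 = 8P and P = 2772, q = 7735.
The shock moves the curves to qd = 21595 - 8P and qs = 3P - 581.
Setting them equal: 21595 - 8P = 3P - 581 → 22176 = 11P, so P = 2016 and q = 5467.
Expenditure moves from 2772×7735 = 21441420 to 2016×5467 = 11021472; change = -10419948.00.

-10419948.00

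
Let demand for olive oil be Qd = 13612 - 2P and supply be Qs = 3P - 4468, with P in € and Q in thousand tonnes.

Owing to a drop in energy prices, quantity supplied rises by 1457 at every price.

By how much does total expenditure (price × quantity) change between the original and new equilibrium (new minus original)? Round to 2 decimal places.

+78444.88

Before the shock: 13612 - 2P = 3P - 4468 ⇒ 18080 = 5P ⇒ P = 3616, Q = 6380.
The new curves are Qd = 13612 - 2P (demand) and Qs = 3P - 3011 (supply).
Setting them equal: 13612 - 2P = 3P - 3011 → 16623 = 5P, so P = 3324.6 and Q = 6962.8.
Expenditure moves from 3616×6380 = 23070080 to 3324.6×6962.8 = 23148524.88; change = +78444.88.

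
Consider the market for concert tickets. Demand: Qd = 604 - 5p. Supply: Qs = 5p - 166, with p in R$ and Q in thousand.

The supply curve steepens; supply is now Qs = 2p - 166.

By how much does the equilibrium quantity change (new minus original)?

Before the shock: 604 - 5p = 5p - 166 ⇒ 770 = 10p ⇒ p = 77, Q = 219.
With the change applied: demand Qd = 604 - 5p, supply Qs = 2p - 166.
New equilibrium: 604 - 5p = 2p - 166 ⇒ 770 = 7p ⇒ p = 110, Q = 54.
ΔQ = 54 − 219 = -165.

-165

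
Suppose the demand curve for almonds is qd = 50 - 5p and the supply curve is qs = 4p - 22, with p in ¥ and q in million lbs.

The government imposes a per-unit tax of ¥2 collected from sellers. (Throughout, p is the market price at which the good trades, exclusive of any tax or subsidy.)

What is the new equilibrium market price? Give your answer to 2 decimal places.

Initially, 50 - 5p = 4p - 22, so 72 = 9p and p = 8, q = 10.
Since sellers keep the price net of the tax, the effective supply curve becomes qs = 4p - 30.
Setting them equal: 50 - 5p = 4p - 30 → 80 = 9p, so p = 80/9 ≈ 8.8889 and q = 50/9 ≈ 5.5556.

8.89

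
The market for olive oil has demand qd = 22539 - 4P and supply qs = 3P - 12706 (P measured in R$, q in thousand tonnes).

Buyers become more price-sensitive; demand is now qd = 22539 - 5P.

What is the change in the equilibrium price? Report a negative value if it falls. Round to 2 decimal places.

-629.38

Original equilibrium: 22539 - 4P = 3P - 12706 gives 35245 = 7P, so P = 5035 and q = 2399.
With the change applied: demand qd = 22539 - 5P, supply qs = 3P - 12706.
Clearing the new market: 22539 - 5P = 3P - 12706, so P = 4405.625 and q = 510.875.
ΔP = 4405.625 − 5035 = -629.38.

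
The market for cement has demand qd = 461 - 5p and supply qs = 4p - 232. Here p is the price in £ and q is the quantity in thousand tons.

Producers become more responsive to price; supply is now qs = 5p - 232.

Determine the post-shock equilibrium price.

Initially, 461 - 5p = 4p - 232, so 693 = 9p and p = 77, q = 76.
The shock moves the curves to qd = 461 - 5p and qs = 5p - 232.
Setting them equal: 461 - 5p = 5p - 232 → 693 = 10p, so p = 69.3 and q = 114.5.

69.3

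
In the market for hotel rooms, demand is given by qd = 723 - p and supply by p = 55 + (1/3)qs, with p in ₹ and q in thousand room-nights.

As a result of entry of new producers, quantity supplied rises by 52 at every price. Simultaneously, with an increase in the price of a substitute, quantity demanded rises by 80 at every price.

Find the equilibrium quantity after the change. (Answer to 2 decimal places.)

574.00

Solve the original market: 723 - p = 3p - 165, hence p = 222 and q = 501.
After the shift, demand is qd = 803 - p and supply is qs = 3p - 113.
Clearing the new market: 803 - p = 3p - 113, so p = 229 and q = 574.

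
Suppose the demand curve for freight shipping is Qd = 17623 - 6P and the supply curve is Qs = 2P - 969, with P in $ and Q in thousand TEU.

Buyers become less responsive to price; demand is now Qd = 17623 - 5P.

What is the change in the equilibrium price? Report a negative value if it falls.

+332

Before the shock: 17623 - 6P = 2P - 969 ⇒ 18592 = 8P ⇒ P = 2324, Q = 3679.
With the change applied: demand Qd = 17623 - 5P, supply Qs = 2P - 969.
Setting them equal: 17623 - 5P = 2P - 969 → 18592 = 7P, so P = 2656 and Q = 4343.
ΔP = 2656 − 2324 = +332.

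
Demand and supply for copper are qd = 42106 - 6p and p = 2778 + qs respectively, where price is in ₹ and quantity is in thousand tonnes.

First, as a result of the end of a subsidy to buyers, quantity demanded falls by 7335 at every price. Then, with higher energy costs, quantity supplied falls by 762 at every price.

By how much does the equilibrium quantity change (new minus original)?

-1701

Solve the original market: 42106 - 6p = p - 2778, hence p = 6412 and q = 3634.
After the shift, demand is qd = 34771 - 6p and supply is qs = p - 3540.
Clearing the new market: 34771 - 6p = p - 3540, so p = 5473 and q = 1933.
Δq = 1933 − 3634 = -1701.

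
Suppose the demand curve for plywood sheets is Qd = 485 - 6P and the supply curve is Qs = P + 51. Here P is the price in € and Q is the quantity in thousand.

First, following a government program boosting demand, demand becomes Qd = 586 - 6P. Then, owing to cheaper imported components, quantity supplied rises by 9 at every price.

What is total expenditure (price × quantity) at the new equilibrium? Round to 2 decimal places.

Initially, 485 - 6P = P + 51, so 434 = 7P and P = 62, Q = 113.
After the shift, demand is Qd = 586 - 6P and supply is Qs = P + 60.
New equilibrium: 586 - 6P = P + 60 ⇒ 526 = 7P ⇒ P = 526/7 ≈ 75.1429, Q = 946/7 ≈ 135.1429.
New expenditure = 75.1429 × 135.1429 = 10155.02.

10155.02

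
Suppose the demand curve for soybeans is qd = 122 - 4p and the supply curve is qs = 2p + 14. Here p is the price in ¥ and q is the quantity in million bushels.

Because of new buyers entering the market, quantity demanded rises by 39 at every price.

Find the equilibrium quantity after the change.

63

Original equilibrium: 122 - 4p = 2p + 14 gives 108 = 6p, so p = 18 and q = 50.
After the shift, demand is qd = 161 - 4p and supply is qs = 2p + 14.
Setting them equal: 161 - 4p = 2p + 14 → 147 = 6p, so p = 24.5 and q = 63.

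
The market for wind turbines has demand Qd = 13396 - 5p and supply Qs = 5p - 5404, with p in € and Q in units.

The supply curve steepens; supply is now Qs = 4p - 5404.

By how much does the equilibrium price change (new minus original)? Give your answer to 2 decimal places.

Solve the original market: 13396 - 5p = 5p - 5404, hence p = 1880 and Q = 3996.
The shock moves the curves to Qd = 13396 - 5p and Qs = 4p - 5404.
Clearing the new market: 13396 - 5p = 4p - 5404, so p = 18800/9 ≈ 2088.8889 and Q = 26564/9 ≈ 2951.5556.
Δp = 2088.8889 − 1880 = +208.89.

+208.89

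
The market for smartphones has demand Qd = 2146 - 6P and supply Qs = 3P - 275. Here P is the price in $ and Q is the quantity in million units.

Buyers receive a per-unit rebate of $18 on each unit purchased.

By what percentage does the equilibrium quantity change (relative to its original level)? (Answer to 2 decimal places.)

Before the shock: 2146 - 6P = 3P - 275 ⇒ 2421 = 9P ⇒ P = 269, Q = 532.
Since buyers' out-of-pocket price is the market price minus the rebate, the effective demand curve becomes Qd = 2254 - 6P.
Equate the new curves: 2254 - 6P = 3P - 275, giving 2529 = 9P, P = 281, Q = 568.
%ΔQ = (568 − 532) / 532 × 100 = +6.77%.

+6.77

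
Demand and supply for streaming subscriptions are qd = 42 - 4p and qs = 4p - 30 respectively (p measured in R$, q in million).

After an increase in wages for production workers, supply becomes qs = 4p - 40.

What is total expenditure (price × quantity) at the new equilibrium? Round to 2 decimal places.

Initially, 42 - 4p = 4p - 30, so 72 = 8p and p = 9, q = 6.
With the change applied: demand qd = 42 - 4p, supply qs = 4p - 40.
New equilibrium: 42 - 4p = 4p - 40 ⇒ 82 = 8p ⇒ p = 10.25, q = 1.
New expenditure = 10.25 × 1 = 10.25.

10.25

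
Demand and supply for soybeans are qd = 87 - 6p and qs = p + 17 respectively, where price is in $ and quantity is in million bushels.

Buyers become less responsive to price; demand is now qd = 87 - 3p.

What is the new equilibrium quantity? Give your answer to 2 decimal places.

Before the shock: 87 - 6p = p + 17 ⇒ 70 = 7p ⇒ p = 10, q = 27.
With the change applied: demand qd = 87 - 3p, supply qs = p + 17.
Clearing the new market: 87 - 3p = p + 17, so p = 17.5 and q = 34.5.

34.50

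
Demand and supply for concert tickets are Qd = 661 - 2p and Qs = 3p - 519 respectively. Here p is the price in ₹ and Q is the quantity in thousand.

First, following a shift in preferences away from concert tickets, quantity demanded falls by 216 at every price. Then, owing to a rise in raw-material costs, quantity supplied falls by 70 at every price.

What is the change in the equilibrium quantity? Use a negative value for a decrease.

Initially, 661 - 2p = 3p - 519, so 1180 = 5p and p = 236, Q = 189.
After the shift, demand is Qd = 445 - 2p and supply is Qs = 3p - 589.
Setting them equal: 445 - 2p = 3p - 589 → 1034 = 5p, so p = 206.8 and Q = 31.4.
ΔQ = 31.4 − 189 = -157.6.

-157.6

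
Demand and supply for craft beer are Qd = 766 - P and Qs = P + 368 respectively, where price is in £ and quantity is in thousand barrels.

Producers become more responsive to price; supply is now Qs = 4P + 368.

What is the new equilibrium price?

79.6

Solve the original market: 766 - P = P + 368, hence P = 199 and Q = 567.
After the shift, demand is Qd = 766 - P and supply is Qs = 4P + 368.
Setting them equal: 766 - P = 4P + 368 → 398 = 5P, so P = 79.6 and Q = 686.4.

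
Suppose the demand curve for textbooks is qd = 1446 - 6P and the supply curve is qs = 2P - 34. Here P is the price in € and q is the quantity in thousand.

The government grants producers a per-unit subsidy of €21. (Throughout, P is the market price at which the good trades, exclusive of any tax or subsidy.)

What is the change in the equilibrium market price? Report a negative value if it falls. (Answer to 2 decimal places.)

Initially, 1446 - 6P = 2P - 34, so 1480 = 8P and P = 185, q = 336.
Since sellers receive the price plus the subsidy, the effective supply curve becomes qs = 2P + 8.
Setting them equal: 1446 - 6P = 2P + 8 → 1438 = 8P, so P = 179.75 and q = 367.5.
ΔP = 179.75 − 185 = -5.25.

-5.25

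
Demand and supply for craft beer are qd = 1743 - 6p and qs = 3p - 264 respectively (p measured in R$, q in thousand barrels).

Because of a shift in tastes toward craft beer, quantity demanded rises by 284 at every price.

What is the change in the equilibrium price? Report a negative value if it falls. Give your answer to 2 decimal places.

Solve the original market: 1743 - 6p = 3p - 264, hence p = 223 and q = 405.
After the shift, demand is qd = 2027 - 6p and supply is qs = 3p - 264.
Equate the new curves: 2027 - 6p = 3p - 264, giving 2291 = 9p, p = 2291/9 ≈ 254.5556, q = 1499/3 ≈ 499.6667.
Δp = 254.5556 − 223 = +31.56.

+31.56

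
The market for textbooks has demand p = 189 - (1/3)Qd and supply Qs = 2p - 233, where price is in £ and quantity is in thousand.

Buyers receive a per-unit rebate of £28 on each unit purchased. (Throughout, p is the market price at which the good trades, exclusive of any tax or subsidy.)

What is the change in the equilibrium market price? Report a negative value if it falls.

+16.8

Original equilibrium: 567 - 3p = 2p - 233 gives 800 = 5p, so p = 160 and Q = 87.
Since buyers' out-of-pocket price is the market price minus the rebate, the effective demand curve becomes Qd = 651 - 3p.
New equilibrium: 651 - 3p = 2p - 233 ⇒ 884 = 5p ⇒ p = 176.8, Q = 120.6.
Δp = 176.8 − 160 = +16.8.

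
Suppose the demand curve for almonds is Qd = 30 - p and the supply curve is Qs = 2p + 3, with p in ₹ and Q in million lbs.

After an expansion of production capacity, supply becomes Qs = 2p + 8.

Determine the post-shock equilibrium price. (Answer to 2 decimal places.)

7.33

Before the shock: 30 - p = 2p + 3 ⇒ 27 = 3p ⇒ p = 9, Q = 21.
The shock moves the curves to Qd = 30 - p and Qs = 2p + 8.
Setting them equal: 30 - p = 2p + 8 → 22 = 3p, so p = 22/3 ≈ 7.3333 and Q = 68/3 ≈ 22.6667.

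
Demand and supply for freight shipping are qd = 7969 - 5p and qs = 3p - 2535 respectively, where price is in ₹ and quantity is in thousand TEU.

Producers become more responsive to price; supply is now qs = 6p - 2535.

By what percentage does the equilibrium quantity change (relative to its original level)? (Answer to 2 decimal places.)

+127.53

Solve the original market: 7969 - 5p = 3p - 2535, hence p = 1313 and q = 1404.
The shock moves the curves to qd = 7969 - 5p and qs = 6p - 2535.
New equilibrium: 7969 - 5p = 6p - 2535 ⇒ 10504 = 11p ⇒ p = 10504/11 ≈ 954.9091, q = 35139/11 ≈ 3194.4545.
%Δq = (3194.4545 − 1404) / 1404 × 100 = +127.53%.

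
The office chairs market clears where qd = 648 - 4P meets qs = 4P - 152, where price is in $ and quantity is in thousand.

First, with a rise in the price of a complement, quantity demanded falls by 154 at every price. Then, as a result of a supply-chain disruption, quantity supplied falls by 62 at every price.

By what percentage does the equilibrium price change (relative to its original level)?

Original equilibrium: 648 - 4P = 4P - 152 gives 800 = 8P, so P = 100 and q = 248.
After the shift, demand is qd = 494 - 4P and supply is qs = 4P - 214.
New equilibrium: 494 - 4P = 4P - 214 ⇒ 708 = 8P ⇒ P = 88.5, q = 140.
%ΔP = (88.5 − 100) / 100 × 100 = -11.5%.

-11.5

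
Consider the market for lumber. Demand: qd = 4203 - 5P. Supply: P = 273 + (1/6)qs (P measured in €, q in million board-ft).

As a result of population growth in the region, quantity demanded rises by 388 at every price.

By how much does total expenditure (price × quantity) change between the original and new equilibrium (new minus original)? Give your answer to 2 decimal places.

Original equilibrium: 4203 - 5P = 6P - 1638 gives 5841 = 11P, so P = 531 and q = 1548.
After the shift, demand is qd = 4591 - 5P and supply is qs = 6P - 1638.
Equate the new curves: 4591 - 5P = 6P - 1638, giving 6229 = 11P, P = 6229/11 ≈ 566.2727, q = 19356/11 ≈ 1759.6364.
Expenditure moves from 531×1548 = 821988 to 566.2727×1759.6364 = 996434.0826; change = +174446.08.

+174446.08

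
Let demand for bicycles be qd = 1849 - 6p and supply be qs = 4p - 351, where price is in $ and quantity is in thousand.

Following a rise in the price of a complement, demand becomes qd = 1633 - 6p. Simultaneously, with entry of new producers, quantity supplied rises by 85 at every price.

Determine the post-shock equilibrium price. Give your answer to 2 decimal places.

189.90

Before the shock: 1849 - 6p = 4p - 351 ⇒ 2200 = 10p ⇒ p = 220, q = 529.
The new curves are qd = 1633 - 6p (demand) and qs = 4p - 266 (supply).
Clearing the new market: 1633 - 6p = 4p - 266, so p = 189.9 and q = 493.6.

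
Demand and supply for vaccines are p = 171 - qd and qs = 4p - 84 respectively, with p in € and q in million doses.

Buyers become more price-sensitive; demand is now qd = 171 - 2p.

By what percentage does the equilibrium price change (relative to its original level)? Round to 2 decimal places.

-16.67

Before the shock: 171 - p = 4p - 84 ⇒ 255 = 5p ⇒ p = 51, q = 120.
The new curves are qd = 171 - 2p (demand) and qs = 4p - 84 (supply).
Setting them equal: 171 - 2p = 4p - 84 → 255 = 6p, so p = 42.5 and q = 86.
%Δp = (42.5 − 51) / 51 × 100 = -16.67%.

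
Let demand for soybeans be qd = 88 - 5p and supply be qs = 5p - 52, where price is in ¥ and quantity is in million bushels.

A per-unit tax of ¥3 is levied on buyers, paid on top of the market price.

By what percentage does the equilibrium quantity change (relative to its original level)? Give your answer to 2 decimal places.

Initially, 88 - 5p = 5p - 52, so 140 = 10p and p = 14, q = 18.
Since buyers pay the price plus the tax, the effective demand curve becomes qd = 73 - 5p.
Setting them equal: 73 - 5p = 5p - 52 → 125 = 10p, so p = 12.5 and q = 10.5.
%Δq = (10.5 − 18) / 18 × 100 = -41.67%.

-41.67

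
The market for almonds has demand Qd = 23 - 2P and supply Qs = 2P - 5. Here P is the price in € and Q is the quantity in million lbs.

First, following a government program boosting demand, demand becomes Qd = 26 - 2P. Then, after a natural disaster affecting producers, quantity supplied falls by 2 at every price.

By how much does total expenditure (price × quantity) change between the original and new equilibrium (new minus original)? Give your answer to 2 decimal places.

Solve the original market: 23 - 2P = 2P - 5, hence P = 7 and Q = 9.
After the shift, demand is Qd = 26 - 2P and supply is Qs = 2P - 7.
Clearing the new market: 26 - 2P = 2P - 7, so P = 8.25 and Q = 9.5.
Expenditure moves from 7×9 = 63 to 8.25×9.5 = 78.375; change = +15.38.

+15.38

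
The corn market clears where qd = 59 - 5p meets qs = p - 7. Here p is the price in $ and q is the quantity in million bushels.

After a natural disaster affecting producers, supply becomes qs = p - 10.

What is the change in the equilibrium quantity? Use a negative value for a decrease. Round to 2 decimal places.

Before the shock: 59 - 5p = p - 7 ⇒ 66 = 6p ⇒ p = 11, q = 4.
The new curves are qd = 59 - 5p (demand) and qs = p - 10 (supply).
Equate the new curves: 59 - 5p = p - 10, giving 69 = 6p, p = 11.5, q = 1.5.
Δq = 1.5 − 4 = -2.50.

-2.50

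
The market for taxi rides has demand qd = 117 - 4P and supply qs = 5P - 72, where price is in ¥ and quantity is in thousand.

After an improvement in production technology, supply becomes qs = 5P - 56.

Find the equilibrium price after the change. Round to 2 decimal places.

Solve the original market: 117 - 4P = 5P - 72, hence P = 21 and q = 33.
The shock moves the curves to qd = 117 - 4P and qs = 5P - 56.
New equilibrium: 117 - 4P = 5P - 56 ⇒ 173 = 9P ⇒ P = 173/9 ≈ 19.2222, q = 361/9 ≈ 40.1111.

19.22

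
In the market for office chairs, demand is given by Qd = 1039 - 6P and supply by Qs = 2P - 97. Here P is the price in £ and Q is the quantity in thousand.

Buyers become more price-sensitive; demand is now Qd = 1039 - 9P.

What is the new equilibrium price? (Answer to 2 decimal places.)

103.27

Original equilibrium: 1039 - 6P = 2P - 97 gives 1136 = 8P, so P = 142 and Q = 187.
With the change applied: demand Qd = 1039 - 9P, supply Qs = 2P - 97.
Clearing the new market: 1039 - 9P = 2P - 97, so P = 1136/11 ≈ 103.2727 and Q = 1205/11 ≈ 109.5455.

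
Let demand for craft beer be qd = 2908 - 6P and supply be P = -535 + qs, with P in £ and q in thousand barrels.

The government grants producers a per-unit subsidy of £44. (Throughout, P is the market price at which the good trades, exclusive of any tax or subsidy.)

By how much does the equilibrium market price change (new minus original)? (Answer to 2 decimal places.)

Solve the original market: 2908 - 6P = P + 535, hence P = 339 and q = 874.
Since sellers receive the price plus the subsidy, the effective supply curve becomes qs = P + 579.
New equilibrium: 2908 - 6P = P + 579 ⇒ 2329 = 7P ⇒ P = 2329/7 ≈ 332.7143, q = 6382/7 ≈ 911.7143.
ΔP = 332.7143 − 339 = -6.29.

-6.29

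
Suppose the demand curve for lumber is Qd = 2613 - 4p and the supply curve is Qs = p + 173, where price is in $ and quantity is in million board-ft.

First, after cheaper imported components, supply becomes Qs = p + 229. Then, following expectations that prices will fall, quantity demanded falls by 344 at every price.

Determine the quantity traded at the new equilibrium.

637

Initially, 2613 - 4p = p + 173, so 2440 = 5p and p = 488, Q = 661.
The shock moves the curves to Qd = 2269 - 4p and Qs = p + 229.
Clearing the new market: 2269 - 4p = p + 229, so p = 408 and Q = 637.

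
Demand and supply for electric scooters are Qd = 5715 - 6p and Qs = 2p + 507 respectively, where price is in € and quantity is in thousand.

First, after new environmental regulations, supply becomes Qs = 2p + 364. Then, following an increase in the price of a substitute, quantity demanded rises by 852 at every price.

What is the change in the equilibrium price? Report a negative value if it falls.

Solve the original market: 5715 - 6p = 2p + 507, hence p = 651 and Q = 1809.
The shock moves the curves to Qd = 6567 - 6p and Qs = 2p + 364.
Equate the new curves: 6567 - 6p = 2p + 364, giving 6203 = 8p, p = 775.375, Q = 1914.75.
Δp = 775.375 − 651 = +124.375.

+124.375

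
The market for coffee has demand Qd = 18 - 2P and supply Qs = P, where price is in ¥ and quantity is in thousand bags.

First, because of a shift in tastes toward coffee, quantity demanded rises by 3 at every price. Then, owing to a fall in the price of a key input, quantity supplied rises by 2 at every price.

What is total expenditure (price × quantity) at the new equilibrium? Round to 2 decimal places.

52.78

Initially, 18 - 2P = P, so 18 = 3P and P = 6, Q = 6.
The new curves are Qd = 21 - 2P (demand) and Qs = P + 2 (supply).
New equilibrium: 21 - 2P = P + 2 ⇒ 19 = 3P ⇒ P = 19/3 ≈ 6.3333, Q = 25/3 ≈ 8.3333.
New expenditure = 6.3333 × 8.3333 = 52.78.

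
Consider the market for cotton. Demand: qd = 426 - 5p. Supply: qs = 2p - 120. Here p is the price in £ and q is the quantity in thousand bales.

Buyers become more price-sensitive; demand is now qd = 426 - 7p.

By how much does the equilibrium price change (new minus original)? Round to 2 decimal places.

-17.33

Initially, 426 - 5p = 2p - 120, so 546 = 7p and p = 78, q = 36.
With the change applied: demand qd = 426 - 7p, supply qs = 2p - 120.
Equate the new curves: 426 - 7p = 2p - 120, giving 546 = 9p, p = 182/3 ≈ 60.6667, q = 4/3 ≈ 1.3333.
Δp = 60.6667 − 78 = -17.33.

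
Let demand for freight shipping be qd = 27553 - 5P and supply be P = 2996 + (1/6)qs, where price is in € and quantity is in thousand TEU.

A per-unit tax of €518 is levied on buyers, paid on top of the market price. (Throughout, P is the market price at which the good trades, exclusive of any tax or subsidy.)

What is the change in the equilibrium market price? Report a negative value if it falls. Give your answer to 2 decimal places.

-235.45

Initially, 27553 - 5P = 6P - 17976, so 45529 = 11P and P = 4139, q = 6858.
Since buyers pay the price plus the tax, the effective demand curve becomes qd = 24963 - 5P.
Equate the new curves: 24963 - 5P = 6P - 17976, giving 42939 = 11P, P = 42939/11 ≈ 3903.5455, q = 59898/11 ≈ 5445.2727.
ΔP = 3903.5455 − 4139 = -235.45.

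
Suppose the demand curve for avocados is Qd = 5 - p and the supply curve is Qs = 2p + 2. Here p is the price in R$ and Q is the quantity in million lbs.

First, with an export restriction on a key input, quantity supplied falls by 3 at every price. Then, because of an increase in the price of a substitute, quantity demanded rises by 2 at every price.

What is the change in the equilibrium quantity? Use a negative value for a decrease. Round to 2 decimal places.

+0.33

Original equilibrium: 5 - p = 2p + 2 gives 3 = 3p, so p = 1 and Q = 4.
After the shift, demand is Qd = 7 - p and supply is Qs = 2p - 1.
Equate the new curves: 7 - p = 2p - 1, giving 8 = 3p, p = 8/3 ≈ 2.6667, Q = 13/3 ≈ 4.3333.
ΔQ = 4.3333 − 4 = +0.33.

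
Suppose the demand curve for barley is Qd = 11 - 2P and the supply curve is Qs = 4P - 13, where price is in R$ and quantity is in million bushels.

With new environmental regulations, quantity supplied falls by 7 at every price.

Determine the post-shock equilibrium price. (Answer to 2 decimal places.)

5.17

Before the shock: 11 - 2P = 4P - 13 ⇒ 24 = 6P ⇒ P = 4, Q = 3.
The shock moves the curves to Qd = 11 - 2P and Qs = 4P - 20.
Equate the new curves: 11 - 2P = 4P - 20, giving 31 = 6P, P = 31/6 ≈ 5.1667, Q = 2/3 ≈ 0.6667.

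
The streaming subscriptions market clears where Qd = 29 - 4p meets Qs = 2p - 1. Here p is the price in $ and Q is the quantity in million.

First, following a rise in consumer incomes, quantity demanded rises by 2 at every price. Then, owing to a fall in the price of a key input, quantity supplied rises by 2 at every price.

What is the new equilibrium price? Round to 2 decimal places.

Initially, 29 - 4p = 2p - 1, so 30 = 6p and p = 5, Q = 9.
The new curves are Qd = 31 - 4p (demand) and Qs = 2p + 1 (supply).
New equilibrium: 31 - 4p = 2p + 1 ⇒ 30 = 6p ⇒ p = 5, Q = 11.

5.00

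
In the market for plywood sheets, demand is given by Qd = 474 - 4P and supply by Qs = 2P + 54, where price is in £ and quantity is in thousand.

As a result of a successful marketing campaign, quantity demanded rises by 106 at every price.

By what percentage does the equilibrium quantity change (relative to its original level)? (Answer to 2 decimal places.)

Initially, 474 - 4P = 2P + 54, so 420 = 6P and P = 70, Q = 194.
The shock moves the curves to Qd = 580 - 4P and Qs = 2P + 54.
Setting them equal: 580 - 4P = 2P + 54 → 526 = 6P, so P = 263/3 ≈ 87.6667 and Q = 688/3 ≈ 229.3333.
%ΔQ = (229.3333 − 194) / 194 × 100 = +18.21%.

+18.21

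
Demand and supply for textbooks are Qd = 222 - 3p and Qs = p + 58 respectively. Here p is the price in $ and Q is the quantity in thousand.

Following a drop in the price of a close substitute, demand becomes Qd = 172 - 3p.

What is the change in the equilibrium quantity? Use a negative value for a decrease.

-12.5

Original equilibrium: 222 - 3p = p + 58 gives 164 = 4p, so p = 41 and Q = 99.
The shock moves the curves to Qd = 172 - 3p and Qs = p + 58.
New equilibrium: 172 - 3p = p + 58 ⇒ 114 = 4p ⇒ p = 28.5, Q = 86.5.
ΔQ = 86.5 − 99 = -12.5.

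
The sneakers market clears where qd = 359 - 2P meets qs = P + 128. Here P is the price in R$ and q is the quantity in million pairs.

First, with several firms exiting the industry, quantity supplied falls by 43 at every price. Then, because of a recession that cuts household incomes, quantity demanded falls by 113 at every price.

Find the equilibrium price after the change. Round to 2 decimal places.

Solve the original market: 359 - 2P = P + 128, hence P = 77 and q = 205.
The shock moves the curves to qd = 246 - 2P and qs = P + 85.
Equate the new curves: 246 - 2P = P + 85, giving 161 = 3P, P = 161/3 ≈ 53.6667, q = 416/3 ≈ 138.6667.

53.67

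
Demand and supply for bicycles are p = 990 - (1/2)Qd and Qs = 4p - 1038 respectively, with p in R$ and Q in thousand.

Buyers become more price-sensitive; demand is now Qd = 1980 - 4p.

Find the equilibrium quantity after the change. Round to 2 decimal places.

471.00

Original equilibrium: 1980 - 2p = 4p - 1038 gives 3018 = 6p, so p = 503 and Q = 974.
The shock moves the curves to Qd = 1980 - 4p and Qs = 4p - 1038.
Clearing the new market: 1980 - 4p = 4p - 1038, so p = 377.25 and Q = 471.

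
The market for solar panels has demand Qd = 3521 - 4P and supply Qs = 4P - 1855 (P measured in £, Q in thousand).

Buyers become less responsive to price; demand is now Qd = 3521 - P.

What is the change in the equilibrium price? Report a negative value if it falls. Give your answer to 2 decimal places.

Initially, 3521 - 4P = 4P - 1855, so 5376 = 8P and P = 672, Q = 833.
The shock moves the curves to Qd = 3521 - P and Qs = 4P - 1855.
Equate the new curves: 3521 - P = 4P - 1855, giving 5376 = 5P, P = 1075.2, Q = 2445.8.
ΔP = 1075.2 − 672 = +403.20.

+403.20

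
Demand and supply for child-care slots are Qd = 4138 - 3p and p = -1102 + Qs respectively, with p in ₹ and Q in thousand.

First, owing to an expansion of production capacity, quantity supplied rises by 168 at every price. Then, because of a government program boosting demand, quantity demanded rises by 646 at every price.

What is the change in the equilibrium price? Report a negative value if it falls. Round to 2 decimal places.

Initially, 4138 - 3p = p + 1102, so 3036 = 4p and p = 759, Q = 1861.
The new curves are Qd = 4784 - 3p (demand) and Qs = p + 1270 (supply).
Clearing the new market: 4784 - 3p = p + 1270, so p = 878.5 and Q = 2148.5.
Δp = 878.5 − 759 = +119.50.

+119.50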